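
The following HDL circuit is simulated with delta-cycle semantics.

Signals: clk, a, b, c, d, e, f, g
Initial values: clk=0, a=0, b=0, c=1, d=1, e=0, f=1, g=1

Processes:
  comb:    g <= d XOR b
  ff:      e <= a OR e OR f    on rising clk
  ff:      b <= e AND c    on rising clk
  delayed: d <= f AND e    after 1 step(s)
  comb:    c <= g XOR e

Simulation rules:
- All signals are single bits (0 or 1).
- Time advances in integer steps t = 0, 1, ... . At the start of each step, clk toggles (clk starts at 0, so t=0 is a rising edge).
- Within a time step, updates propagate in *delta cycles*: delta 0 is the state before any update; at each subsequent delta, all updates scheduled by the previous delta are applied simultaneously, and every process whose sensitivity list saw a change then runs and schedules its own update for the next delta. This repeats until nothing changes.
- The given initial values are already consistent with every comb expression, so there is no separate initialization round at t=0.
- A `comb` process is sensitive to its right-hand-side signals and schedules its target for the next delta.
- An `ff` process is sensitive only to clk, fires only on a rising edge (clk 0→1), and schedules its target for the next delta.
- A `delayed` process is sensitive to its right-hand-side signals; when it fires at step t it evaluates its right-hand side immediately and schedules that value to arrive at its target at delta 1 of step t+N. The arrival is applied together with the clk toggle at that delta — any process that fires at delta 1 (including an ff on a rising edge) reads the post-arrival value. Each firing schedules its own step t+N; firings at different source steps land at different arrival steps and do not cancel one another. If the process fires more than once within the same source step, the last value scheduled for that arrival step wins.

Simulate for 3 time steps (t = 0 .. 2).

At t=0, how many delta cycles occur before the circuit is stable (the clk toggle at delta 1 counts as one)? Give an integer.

[bits: g,a,f,clk,b,c,e,d]
t=0: Δ0=10100101 Δ1=10110101 Δ2=10110111 Δ3=10110011 | 3Δ
t=1: Δ0=10110011 Δ1=10100011 | 1Δ
t=2: Δ0=10100011 Δ1=10110011 | 1Δ

3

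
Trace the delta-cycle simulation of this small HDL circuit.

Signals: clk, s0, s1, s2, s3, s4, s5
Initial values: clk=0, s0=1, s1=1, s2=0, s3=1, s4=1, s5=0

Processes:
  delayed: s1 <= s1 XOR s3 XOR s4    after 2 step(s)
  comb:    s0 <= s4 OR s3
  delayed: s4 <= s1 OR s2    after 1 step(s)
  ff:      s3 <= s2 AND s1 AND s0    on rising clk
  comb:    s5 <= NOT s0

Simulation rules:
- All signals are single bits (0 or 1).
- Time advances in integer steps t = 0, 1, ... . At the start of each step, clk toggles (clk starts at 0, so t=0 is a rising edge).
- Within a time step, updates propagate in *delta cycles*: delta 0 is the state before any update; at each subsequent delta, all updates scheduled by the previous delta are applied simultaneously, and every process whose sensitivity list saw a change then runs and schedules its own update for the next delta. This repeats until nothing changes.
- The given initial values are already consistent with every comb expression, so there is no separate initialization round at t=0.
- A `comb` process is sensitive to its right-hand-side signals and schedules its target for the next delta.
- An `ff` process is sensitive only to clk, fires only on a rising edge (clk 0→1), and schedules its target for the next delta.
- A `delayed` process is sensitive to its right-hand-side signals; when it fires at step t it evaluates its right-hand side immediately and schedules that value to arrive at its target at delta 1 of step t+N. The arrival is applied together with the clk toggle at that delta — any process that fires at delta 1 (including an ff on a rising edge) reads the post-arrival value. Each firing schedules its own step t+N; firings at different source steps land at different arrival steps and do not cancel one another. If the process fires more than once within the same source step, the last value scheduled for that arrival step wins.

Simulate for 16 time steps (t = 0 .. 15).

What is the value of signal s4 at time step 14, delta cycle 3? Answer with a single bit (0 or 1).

t=0 Δ0: s4=1 s1=1 clk=0 s0=1 s2=0 s3=1 s5=0
  Δ1: clk:0→1
  Δ2: s3:1→0
  (2Δ to stable)
t=1 Δ0: s4=1 s1=1 clk=1 s0=1 s2=0 s3=0 s5=0
  Δ1: clk:1→0
  (1Δ to stable)
t=2 Δ0: s4=1 s1=1 clk=0 s0=1 s2=0 s3=0 s5=0
  Δ1: s1:1→0, clk:0→1
  (1Δ to stable)
t=3 Δ0: s4=1 s1=0 clk=1 s0=1 s2=0 s3=0 s5=0
  Δ1: s4:1→0, clk:1→0
  Δ2: s0:1→0
  Δ3: s5:0→1
  (3Δ to stable)
t=4 Δ0: s4=0 s1=0 clk=0 s0=0 s2=0 s3=0 s5=1
  Δ1: s1:0→1, clk:0→1
  (1Δ to stable)
t=5 Δ0: s4=0 s1=1 clk=1 s0=0 s2=0 s3=0 s5=1
  Δ1: s4:0→1, s1:1→0, clk:1→0
  Δ2: s0:0→1
  Δ3: s5:1→0
  (3Δ to stable)
t=6 Δ0: s4=1 s1=0 clk=0 s0=1 s2=0 s3=0 s5=0
  Δ1: s4:1→0, s1:0→1, clk:0→1
  Δ2: s0:1→0
  Δ3: s5:0→1
  (3Δ to stable)
t=7 Δ0: s4=0 s1=1 clk=1 s0=0 s2=0 s3=0 s5=1
  Δ1: s4:0→1, clk:1→0
  Δ2: s0:0→1
  Δ3: s5:1→0
  (3Δ to stable)
t=8 Δ0: s4=1 s1=1 clk=0 s0=1 s2=0 s3=0 s5=0
  Δ1: clk:0→1
  (1Δ to stable)
t=9 Δ0: s4=1 s1=1 clk=1 s0=1 s2=0 s3=0 s5=0
  Δ1: s1:1→0, clk:1→0
  (1Δ to stable)
t=10 Δ0: s4=1 s1=0 clk=0 s0=1 s2=0 s3=0 s5=0
  Δ1: s4:1→0, clk:0→1
  Δ2: s0:1→0
  Δ3: s5:0→1
  (3Δ to stable)
t=11 Δ0: s4=0 s1=0 clk=1 s0=0 s2=0 s3=0 s5=1
  Δ1: s1:0→1, clk:1→0
  (1Δ to stable)
t=12 Δ0: s4=0 s1=1 clk=0 s0=0 s2=0 s3=0 s5=1
  Δ1: s4:0→1, s1:1→0, clk:0→1
  Δ2: s0:0→1
  Δ3: s5:1→0
  (3Δ to stable)
t=13 Δ0: s4=1 s1=0 clk=1 s0=1 s2=0 s3=0 s5=0
  Δ1: s4:1→0, s1:0→1, clk:1→0
  Δ2: s0:1→0
  Δ3: s5:0→1
  (3Δ to stable)
t=14 Δ0: s4=0 s1=1 clk=0 s0=0 s2=0 s3=0 s5=1
  Δ1: s4:0→1, clk:0→1
  Δ2: s0:0→1
  Δ3: s5:1→0
  (3Δ to stable)
t=15 Δ0: s4=1 s1=1 clk=1 s0=1 s2=0 s3=0 s5=0
  Δ1: clk:1→0
  (1Δ to stable)

1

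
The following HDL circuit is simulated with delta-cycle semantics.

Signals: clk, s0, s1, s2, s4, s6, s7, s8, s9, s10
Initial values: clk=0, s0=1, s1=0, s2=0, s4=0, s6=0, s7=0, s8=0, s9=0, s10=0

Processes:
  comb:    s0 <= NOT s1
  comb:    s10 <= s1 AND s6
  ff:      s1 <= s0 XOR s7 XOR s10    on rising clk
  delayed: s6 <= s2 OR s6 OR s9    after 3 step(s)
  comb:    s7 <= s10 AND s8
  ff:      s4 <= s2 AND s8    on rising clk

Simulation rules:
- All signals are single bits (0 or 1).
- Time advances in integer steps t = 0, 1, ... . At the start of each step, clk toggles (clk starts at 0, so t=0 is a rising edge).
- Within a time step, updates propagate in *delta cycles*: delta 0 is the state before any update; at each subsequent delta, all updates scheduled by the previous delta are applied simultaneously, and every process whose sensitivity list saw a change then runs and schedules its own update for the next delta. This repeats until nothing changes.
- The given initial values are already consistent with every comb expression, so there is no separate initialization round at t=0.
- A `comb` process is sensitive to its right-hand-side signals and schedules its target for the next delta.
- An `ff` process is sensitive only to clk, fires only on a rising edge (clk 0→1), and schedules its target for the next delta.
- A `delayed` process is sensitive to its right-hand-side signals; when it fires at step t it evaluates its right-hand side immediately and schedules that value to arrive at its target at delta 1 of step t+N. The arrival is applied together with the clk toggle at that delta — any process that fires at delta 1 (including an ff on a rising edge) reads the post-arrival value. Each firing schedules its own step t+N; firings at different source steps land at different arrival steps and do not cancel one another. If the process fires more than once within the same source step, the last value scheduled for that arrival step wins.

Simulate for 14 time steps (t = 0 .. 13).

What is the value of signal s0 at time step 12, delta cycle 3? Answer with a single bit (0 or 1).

t0.Δ0 s2=0 s4=0 s7=0 s8=0 s0=1 s9=0 clk=0 s10=0 s6=0 s1=0
t0.Δ1 s2=0 s4=0 s7=0 s8=0 s0=1 s9=0 clk=1 s10=0 s6=0 s1=0
t0.Δ2 s2=0 s4=0 s7=0 s8=0 s0=1 s9=0 clk=1 s10=0 s6=0 s1=1
t0.Δ3 s2=0 s4=0 s7=0 s8=0 s0=0 s9=0 clk=1 s10=0 s6=0 s1=1
t1.Δ0 s2=0 s4=0 s7=0 s8=0 s0=0 s9=0 clk=1 s10=0 s6=0 s1=1
t1.Δ1 s2=0 s4=0 s7=0 s8=0 s0=0 s9=0 clk=0 s10=0 s6=0 s1=1
t2.Δ0 s2=0 s4=0 s7=0 s8=0 s0=0 s9=0 clk=0 s10=0 s6=0 s1=1
t2.Δ1 s2=0 s4=0 s7=0 s8=0 s0=0 s9=0 clk=1 s10=0 s6=0 s1=1
t2.Δ2 s2=0 s4=0 s7=0 s8=0 s0=0 s9=0 clk=1 s10=0 s6=0 s1=0
t2.Δ3 s2=0 s4=0 s7=0 s8=0 s0=1 s9=0 clk=1 s10=0 s6=0 s1=0
t3.Δ0 s2=0 s4=0 s7=0 s8=0 s0=1 s9=0 clk=1 s10=0 s6=0 s1=0
t3.Δ1 s2=0 s4=0 s7=0 s8=0 s0=1 s9=0 clk=0 s10=0 s6=0 s1=0
t4.Δ0 s2=0 s4=0 s7=0 s8=0 s0=1 s9=0 clk=0 s10=0 s6=0 s1=0
t4.Δ1 s2=0 s4=0 s7=0 s8=0 s0=1 s9=0 clk=1 s10=0 s6=0 s1=0
t4.Δ2 s2=0 s4=0 s7=0 s8=0 s0=1 s9=0 clk=1 s10=0 s6=0 s1=1
t4.Δ3 s2=0 s4=0 s7=0 s8=0 s0=0 s9=0 clk=1 s10=0 s6=0 s1=1
t5.Δ0 s2=0 s4=0 s7=0 s8=0 s0=0 s9=0 clk=1 s10=0 s6=0 s1=1
t5.Δ1 s2=0 s4=0 s7=0 s8=0 s0=0 s9=0 clk=0 s10=0 s6=0 s1=1
t6.Δ0 s2=0 s4=0 s7=0 s8=0 s0=0 s9=0 clk=0 s10=0 s6=0 s1=1
t6.Δ1 s2=0 s4=0 s7=0 s8=0 s0=0 s9=0 clk=1 s10=0 s6=0 s1=1
t6.Δ2 s2=0 s4=0 s7=0 s8=0 s0=0 s9=0 clk=1 s10=0 s6=0 s1=0
t6.Δ3 s2=0 s4=0 s7=0 s8=0 s0=1 s9=0 clk=1 s10=0 s6=0 s1=0
t7.Δ0 s2=0 s4=0 s7=0 s8=0 s0=1 s9=0 clk=1 s10=0 s6=0 s1=0
t7.Δ1 s2=0 s4=0 s7=0 s8=0 s0=1 s9=0 clk=0 s10=0 s6=0 s1=0
t8.Δ0 s2=0 s4=0 s7=0 s8=0 s0=1 s9=0 clk=0 s10=0 s6=0 s1=0
t8.Δ1 s2=0 s4=0 s7=0 s8=0 s0=1 s9=0 clk=1 s10=0 s6=0 s1=0
t8.Δ2 s2=0 s4=0 s7=0 s8=0 s0=1 s9=0 clk=1 s10=0 s6=0 s1=1
t8.Δ3 s2=0 s4=0 s7=0 s8=0 s0=0 s9=0 clk=1 s10=0 s6=0 s1=1
t9.Δ0 s2=0 s4=0 s7=0 s8=0 s0=0 s9=0 clk=1 s10=0 s6=0 s1=1
t9.Δ1 s2=0 s4=0 s7=0 s8=0 s0=0 s9=0 clk=0 s10=0 s6=0 s1=1
t10.Δ0 s2=0 s4=0 s7=0 s8=0 s0=0 s9=0 clk=0 s10=0 s6=0 s1=1
t10.Δ1 s2=0 s4=0 s7=0 s8=0 s0=0 s9=0 clk=1 s10=0 s6=0 s1=1
t10.Δ2 s2=0 s4=0 s7=0 s8=0 s0=0 s9=0 clk=1 s10=0 s6=0 s1=0
t10.Δ3 s2=0 s4=0 s7=0 s8=0 s0=1 s9=0 clk=1 s10=0 s6=0 s1=0
t11.Δ0 s2=0 s4=0 s7=0 s8=0 s0=1 s9=0 clk=1 s10=0 s6=0 s1=0
t11.Δ1 s2=0 s4=0 s7=0 s8=0 s0=1 s9=0 clk=0 s10=0 s6=0 s1=0
t12.Δ0 s2=0 s4=0 s7=0 s8=0 s0=1 s9=0 clk=0 s10=0 s6=0 s1=0
t12.Δ1 s2=0 s4=0 s7=0 s8=0 s0=1 s9=0 clk=1 s10=0 s6=0 s1=0
t12.Δ2 s2=0 s4=0 s7=0 s8=0 s0=1 s9=0 clk=1 s10=0 s6=0 s1=1
t12.Δ3 s2=0 s4=0 s7=0 s8=0 s0=0 s9=0 clk=1 s10=0 s6=0 s1=1
t13.Δ0 s2=0 s4=0 s7=0 s8=0 s0=0 s9=0 clk=1 s10=0 s6=0 s1=1
t13.Δ1 s2=0 s4=0 s7=0 s8=0 s0=0 s9=0 clk=0 s10=0 s6=0 s1=1

0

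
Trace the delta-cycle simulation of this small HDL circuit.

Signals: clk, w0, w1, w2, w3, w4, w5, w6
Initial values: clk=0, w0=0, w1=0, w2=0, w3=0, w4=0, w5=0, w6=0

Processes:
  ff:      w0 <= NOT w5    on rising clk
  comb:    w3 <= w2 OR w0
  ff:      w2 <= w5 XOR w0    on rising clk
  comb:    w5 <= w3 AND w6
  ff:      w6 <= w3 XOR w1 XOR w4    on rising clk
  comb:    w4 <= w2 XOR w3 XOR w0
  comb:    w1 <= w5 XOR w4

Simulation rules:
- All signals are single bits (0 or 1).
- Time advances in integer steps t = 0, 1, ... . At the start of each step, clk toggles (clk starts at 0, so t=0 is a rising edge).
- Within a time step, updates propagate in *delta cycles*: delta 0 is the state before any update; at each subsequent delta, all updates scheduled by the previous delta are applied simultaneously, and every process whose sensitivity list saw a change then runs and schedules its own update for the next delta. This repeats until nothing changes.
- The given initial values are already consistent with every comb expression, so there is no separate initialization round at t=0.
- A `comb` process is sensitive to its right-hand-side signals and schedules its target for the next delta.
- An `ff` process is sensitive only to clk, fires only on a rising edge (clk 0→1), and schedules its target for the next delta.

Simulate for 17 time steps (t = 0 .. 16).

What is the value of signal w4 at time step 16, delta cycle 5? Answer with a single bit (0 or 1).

0

t0.Δ0 w1=0 w3=0 w0=0 w5=0 w2=0 clk=0 w6=0 w4=0
t0.Δ1 w1=0 w3=0 w0=0 w5=0 w2=0 clk=1 w6=0 w4=0
t0.Δ2 w1=0 w3=0 w0=1 w5=0 w2=0 clk=1 w6=0 w4=0
t0.Δ3 w1=0 w3=1 w0=1 w5=0 w2=0 clk=1 w6=0 w4=1
t0.Δ4 w1=1 w3=1 w0=1 w5=0 w2=0 clk=1 w6=0 w4=0
t0.Δ5 w1=0 w3=1 w0=1 w5=0 w2=0 clk=1 w6=0 w4=0
t1.Δ0 w1=0 w3=1 w0=1 w5=0 w2=0 clk=1 w6=0 w4=0
t1.Δ1 w1=0 w3=1 w0=1 w5=0 w2=0 clk=0 w6=0 w4=0
t2.Δ0 w1=0 w3=1 w0=1 w5=0 w2=0 clk=0 w6=0 w4=0
t2.Δ1 w1=0 w3=1 w0=1 w5=0 w2=0 clk=1 w6=0 w4=0
t2.Δ2 w1=0 w3=1 w0=1 w5=0 w2=1 clk=1 w6=1 w4=0
t2.Δ3 w1=0 w3=1 w0=1 w5=1 w2=1 clk=1 w6=1 w4=1
t3.Δ0 w1=0 w3=1 w0=1 w5=1 w2=1 clk=1 w6=1 w4=1
t3.Δ1 w1=0 w3=1 w0=1 w5=1 w2=1 clk=0 w6=1 w4=1
t4.Δ0 w1=0 w3=1 w0=1 w5=1 w2=1 clk=0 w6=1 w4=1
t4.Δ1 w1=0 w3=1 w0=1 w5=1 w2=1 clk=1 w6=1 w4=1
t4.Δ2 w1=0 w3=1 w0=0 w5=1 w2=0 clk=1 w6=0 w4=1
t4.Δ3 w1=0 w3=0 w0=0 w5=0 w2=0 clk=1 w6=0 w4=1
t4.Δ4 w1=1 w3=0 w0=0 w5=0 w2=0 clk=1 w6=0 w4=0
t4.Δ5 w1=0 w3=0 w0=0 w5=0 w2=0 clk=1 w6=0 w4=0
t5.Δ0 w1=0 w3=0 w0=0 w5=0 w2=0 clk=1 w6=0 w4=0
t5.Δ1 w1=0 w3=0 w0=0 w5=0 w2=0 clk=0 w6=0 w4=0
t6.Δ0 w1=0 w3=0 w0=0 w5=0 w2=0 clk=0 w6=0 w4=0
t6.Δ1 w1=0 w3=0 w0=0 w5=0 w2=0 clk=1 w6=0 w4=0
t6.Δ2 w1=0 w3=0 w0=1 w5=0 w2=0 clk=1 w6=0 w4=0
t6.Δ3 w1=0 w3=1 w0=1 w5=0 w2=0 clk=1 w6=0 w4=1
t6.Δ4 w1=1 w3=1 w0=1 w5=0 w2=0 clk=1 w6=0 w4=0
t6.Δ5 w1=0 w3=1 w0=1 w5=0 w2=0 clk=1 w6=0 w4=0
t7.Δ0 w1=0 w3=1 w0=1 w5=0 w2=0 clk=1 w6=0 w4=0
t7.Δ1 w1=0 w3=1 w0=1 w5=0 w2=0 clk=0 w6=0 w4=0
t8.Δ0 w1=0 w3=1 w0=1 w5=0 w2=0 clk=0 w6=0 w4=0
t8.Δ1 w1=0 w3=1 w0=1 w5=0 w2=0 clk=1 w6=0 w4=0
t8.Δ2 w1=0 w3=1 w0=1 w5=0 w2=1 clk=1 w6=1 w4=0
t8.Δ3 w1=0 w3=1 w0=1 w5=1 w2=1 clk=1 w6=1 w4=1
t9.Δ0 w1=0 w3=1 w0=1 w5=1 w2=1 clk=1 w6=1 w4=1
t9.Δ1 w1=0 w3=1 w0=1 w5=1 w2=1 clk=0 w6=1 w4=1
t10.Δ0 w1=0 w3=1 w0=1 w5=1 w2=1 clk=0 w6=1 w4=1
t10.Δ1 w1=0 w3=1 w0=1 w5=1 w2=1 clk=1 w6=1 w4=1
t10.Δ2 w1=0 w3=1 w0=0 w5=1 w2=0 clk=1 w6=0 w4=1
t10.Δ3 w1=0 w3=0 w0=0 w5=0 w2=0 clk=1 w6=0 w4=1
t10.Δ4 w1=1 w3=0 w0=0 w5=0 w2=0 clk=1 w6=0 w4=0
t10.Δ5 w1=0 w3=0 w0=0 w5=0 w2=0 clk=1 w6=0 w4=0
t11.Δ0 w1=0 w3=0 w0=0 w5=0 w2=0 clk=1 w6=0 w4=0
t11.Δ1 w1=0 w3=0 w0=0 w5=0 w2=0 clk=0 w6=0 w4=0
t12.Δ0 w1=0 w3=0 w0=0 w5=0 w2=0 clk=0 w6=0 w4=0
t12.Δ1 w1=0 w3=0 w0=0 w5=0 w2=0 clk=1 w6=0 w4=0
t12.Δ2 w1=0 w3=0 w0=1 w5=0 w2=0 clk=1 w6=0 w4=0
t12.Δ3 w1=0 w3=1 w0=1 w5=0 w2=0 clk=1 w6=0 w4=1
t12.Δ4 w1=1 w3=1 w0=1 w5=0 w2=0 clk=1 w6=0 w4=0
t12.Δ5 w1=0 w3=1 w0=1 w5=0 w2=0 clk=1 w6=0 w4=0
t13.Δ0 w1=0 w3=1 w0=1 w5=0 w2=0 clk=1 w6=0 w4=0
t13.Δ1 w1=0 w3=1 w0=1 w5=0 w2=0 clk=0 w6=0 w4=0
t14.Δ0 w1=0 w3=1 w0=1 w5=0 w2=0 clk=0 w6=0 w4=0
t14.Δ1 w1=0 w3=1 w0=1 w5=0 w2=0 clk=1 w6=0 w4=0
t14.Δ2 w1=0 w3=1 w0=1 w5=0 w2=1 clk=1 w6=1 w4=0
t14.Δ3 w1=0 w3=1 w0=1 w5=1 w2=1 clk=1 w6=1 w4=1
t15.Δ0 w1=0 w3=1 w0=1 w5=1 w2=1 clk=1 w6=1 w4=1
t15.Δ1 w1=0 w3=1 w0=1 w5=1 w2=1 clk=0 w6=1 w4=1
t16.Δ0 w1=0 w3=1 w0=1 w5=1 w2=1 clk=0 w6=1 w4=1
t16.Δ1 w1=0 w3=1 w0=1 w5=1 w2=1 clk=1 w6=1 w4=1
t16.Δ2 w1=0 w3=1 w0=0 w5=1 w2=0 clk=1 w6=0 w4=1
t16.Δ3 w1=0 w3=0 w0=0 w5=0 w2=0 clk=1 w6=0 w4=1
t16.Δ4 w1=1 w3=0 w0=0 w5=0 w2=0 clk=1 w6=0 w4=0
t16.Δ5 w1=0 w3=0 w0=0 w5=0 w2=0 clk=1 w6=0 w4=0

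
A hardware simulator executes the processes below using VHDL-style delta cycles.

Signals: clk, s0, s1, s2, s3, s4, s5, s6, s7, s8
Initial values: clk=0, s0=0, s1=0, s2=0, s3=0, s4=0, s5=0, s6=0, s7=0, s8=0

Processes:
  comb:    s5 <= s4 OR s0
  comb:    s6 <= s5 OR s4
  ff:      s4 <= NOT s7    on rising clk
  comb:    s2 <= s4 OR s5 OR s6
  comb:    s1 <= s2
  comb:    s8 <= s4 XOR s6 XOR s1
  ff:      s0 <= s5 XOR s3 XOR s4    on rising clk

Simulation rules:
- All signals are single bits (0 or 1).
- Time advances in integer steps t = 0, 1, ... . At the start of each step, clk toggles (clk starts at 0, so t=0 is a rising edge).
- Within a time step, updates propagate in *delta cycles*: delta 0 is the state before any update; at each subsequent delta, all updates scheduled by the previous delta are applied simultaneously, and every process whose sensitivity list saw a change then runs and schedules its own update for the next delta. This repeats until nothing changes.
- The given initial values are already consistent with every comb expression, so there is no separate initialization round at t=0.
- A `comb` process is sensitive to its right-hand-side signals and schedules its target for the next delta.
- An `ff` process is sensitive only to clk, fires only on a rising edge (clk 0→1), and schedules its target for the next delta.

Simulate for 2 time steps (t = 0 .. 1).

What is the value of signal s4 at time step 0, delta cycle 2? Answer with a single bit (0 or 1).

t=0 Δ0: s4=0 s3=0 s1=0 s8=0 s5=0 s2=0 s7=0 s0=0 clk=0 s6=0
  Δ1: clk:0→1
  Δ2: s4:0→1
  Δ3: s8:0→1, s5:0→1, s2:0→1, s6:0→1
  Δ4: s1:0→1, s8:1→0
  Δ5: s8:0→1
  (5Δ to stable)
t=1 Δ0: s4=1 s3=0 s1=1 s8=1 s5=1 s2=1 s7=0 s0=0 clk=1 s6=1
  Δ1: clk:1→0
  (1Δ to stable)

1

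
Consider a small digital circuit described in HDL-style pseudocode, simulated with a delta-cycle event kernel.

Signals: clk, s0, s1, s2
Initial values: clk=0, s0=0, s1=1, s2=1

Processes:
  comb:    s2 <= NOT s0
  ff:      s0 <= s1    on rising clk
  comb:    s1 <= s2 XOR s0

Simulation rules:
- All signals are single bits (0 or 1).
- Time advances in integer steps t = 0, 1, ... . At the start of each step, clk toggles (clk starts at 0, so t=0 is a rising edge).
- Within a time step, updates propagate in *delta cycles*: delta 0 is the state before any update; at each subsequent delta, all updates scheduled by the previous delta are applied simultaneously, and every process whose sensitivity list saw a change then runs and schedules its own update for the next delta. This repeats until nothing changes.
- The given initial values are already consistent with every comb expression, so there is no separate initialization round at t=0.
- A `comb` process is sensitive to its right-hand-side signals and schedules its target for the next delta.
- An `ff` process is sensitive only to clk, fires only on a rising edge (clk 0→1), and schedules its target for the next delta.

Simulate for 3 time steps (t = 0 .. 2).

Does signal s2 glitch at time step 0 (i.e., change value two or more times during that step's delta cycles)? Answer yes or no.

no

[bits: s0,s1,clk,s2]
t=0: Δ0=0101 Δ1=0111 Δ2=1111 Δ3=1010 Δ4=1110 | 4Δ
t=1: Δ0=1110 Δ1=1100 | 1Δ
t=2: Δ0=1100 Δ1=1110 | 1Δ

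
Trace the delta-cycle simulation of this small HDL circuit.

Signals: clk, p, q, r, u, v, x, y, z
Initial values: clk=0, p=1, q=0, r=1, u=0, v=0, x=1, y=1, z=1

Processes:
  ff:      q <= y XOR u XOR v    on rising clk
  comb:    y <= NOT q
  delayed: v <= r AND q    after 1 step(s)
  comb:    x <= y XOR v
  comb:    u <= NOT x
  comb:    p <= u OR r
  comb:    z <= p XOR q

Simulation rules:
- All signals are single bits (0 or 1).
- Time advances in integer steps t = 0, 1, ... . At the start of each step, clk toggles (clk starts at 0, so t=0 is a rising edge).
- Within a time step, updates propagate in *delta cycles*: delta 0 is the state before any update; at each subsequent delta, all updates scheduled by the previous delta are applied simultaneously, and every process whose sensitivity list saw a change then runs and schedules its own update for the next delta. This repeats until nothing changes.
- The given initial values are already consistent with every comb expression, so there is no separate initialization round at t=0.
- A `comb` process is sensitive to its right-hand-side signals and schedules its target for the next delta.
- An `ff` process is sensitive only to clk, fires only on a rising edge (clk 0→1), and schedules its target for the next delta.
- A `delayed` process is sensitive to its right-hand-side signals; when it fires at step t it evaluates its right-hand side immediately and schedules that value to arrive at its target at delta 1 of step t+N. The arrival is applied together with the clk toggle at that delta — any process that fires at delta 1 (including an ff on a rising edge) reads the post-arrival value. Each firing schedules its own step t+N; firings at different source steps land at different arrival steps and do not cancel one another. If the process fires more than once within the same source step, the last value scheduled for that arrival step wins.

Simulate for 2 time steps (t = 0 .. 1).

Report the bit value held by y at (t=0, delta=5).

0

t0.Δ0 u=0 clk=0 r=1 z=1 p=1 v=0 y=1 q=0 x=1
t0.Δ1 u=0 clk=1 r=1 z=1 p=1 v=0 y=1 q=0 x=1
t0.Δ2 u=0 clk=1 r=1 z=1 p=1 v=0 y=1 q=1 x=1
t0.Δ3 u=0 clk=1 r=1 z=0 p=1 v=0 y=0 q=1 x=1
t0.Δ4 u=0 clk=1 r=1 z=0 p=1 v=0 y=0 q=1 x=0
t0.Δ5 u=1 clk=1 r=1 z=0 p=1 v=0 y=0 q=1 x=0
t1.Δ0 u=1 clk=1 r=1 z=0 p=1 v=0 y=0 q=1 x=0
t1.Δ1 u=1 clk=0 r=1 z=0 p=1 v=1 y=0 q=1 x=0
t1.Δ2 u=1 clk=0 r=1 z=0 p=1 v=1 y=0 q=1 x=1
t1.Δ3 u=0 clk=0 r=1 z=0 p=1 v=1 y=0 q=1 x=1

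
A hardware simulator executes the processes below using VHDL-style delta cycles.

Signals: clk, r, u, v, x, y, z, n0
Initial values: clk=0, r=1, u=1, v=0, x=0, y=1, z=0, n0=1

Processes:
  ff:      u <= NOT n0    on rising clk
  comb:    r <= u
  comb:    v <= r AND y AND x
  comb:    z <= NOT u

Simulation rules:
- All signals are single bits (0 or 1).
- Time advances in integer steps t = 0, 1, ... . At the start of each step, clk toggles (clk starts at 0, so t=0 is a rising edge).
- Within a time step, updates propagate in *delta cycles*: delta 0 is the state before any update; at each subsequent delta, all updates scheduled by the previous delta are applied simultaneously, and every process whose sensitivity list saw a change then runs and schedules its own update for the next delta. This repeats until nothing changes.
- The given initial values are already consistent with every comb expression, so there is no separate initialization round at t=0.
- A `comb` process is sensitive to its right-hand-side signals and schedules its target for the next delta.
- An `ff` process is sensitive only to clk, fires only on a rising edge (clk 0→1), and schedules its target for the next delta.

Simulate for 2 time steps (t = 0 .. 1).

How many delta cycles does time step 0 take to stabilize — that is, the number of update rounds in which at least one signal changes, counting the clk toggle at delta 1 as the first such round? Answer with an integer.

3

t=0 Δ0: v=0 x=0 z=0 n0=1 clk=0 r=1 y=1 u=1
  Δ1: clk:0→1
  Δ2: u:1→0
  Δ3: z:0→1, r:1→0
  (3Δ to stable)
t=1 Δ0: v=0 x=0 z=1 n0=1 clk=1 r=0 y=1 u=0
  Δ1: clk:1→0
  (1Δ to stable)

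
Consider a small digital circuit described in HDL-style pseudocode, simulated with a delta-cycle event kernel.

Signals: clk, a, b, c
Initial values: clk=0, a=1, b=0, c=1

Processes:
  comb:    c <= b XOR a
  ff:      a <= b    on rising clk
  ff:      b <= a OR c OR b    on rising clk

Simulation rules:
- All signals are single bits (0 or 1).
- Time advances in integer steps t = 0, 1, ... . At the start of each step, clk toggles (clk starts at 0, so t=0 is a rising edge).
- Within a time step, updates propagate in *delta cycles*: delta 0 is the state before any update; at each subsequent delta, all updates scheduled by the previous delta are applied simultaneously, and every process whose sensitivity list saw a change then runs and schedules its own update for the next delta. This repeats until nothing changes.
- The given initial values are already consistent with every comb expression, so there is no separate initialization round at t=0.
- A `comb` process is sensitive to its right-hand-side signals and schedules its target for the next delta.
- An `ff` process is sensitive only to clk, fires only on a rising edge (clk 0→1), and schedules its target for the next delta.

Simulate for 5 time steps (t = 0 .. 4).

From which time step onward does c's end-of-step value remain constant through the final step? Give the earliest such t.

2

t=0 Δ0: clk=0 b=0 a=1 c=1
  Δ1: clk:0→1
  Δ2: b:0→1, a:1→0
  (2Δ to stable)
t=1 Δ0: clk=1 b=1 a=0 c=1
  Δ1: clk:1→0
  (1Δ to stable)
t=2 Δ0: clk=0 b=1 a=0 c=1
  Δ1: clk:0→1
  Δ2: a:0→1
  Δ3: c:1→0
  (3Δ to stable)
t=3 Δ0: clk=1 b=1 a=1 c=0
  Δ1: clk:1→0
  (1Δ to stable)
t=4 Δ0: clk=0 b=1 a=1 c=0
  Δ1: clk:0→1
  (1Δ to stable)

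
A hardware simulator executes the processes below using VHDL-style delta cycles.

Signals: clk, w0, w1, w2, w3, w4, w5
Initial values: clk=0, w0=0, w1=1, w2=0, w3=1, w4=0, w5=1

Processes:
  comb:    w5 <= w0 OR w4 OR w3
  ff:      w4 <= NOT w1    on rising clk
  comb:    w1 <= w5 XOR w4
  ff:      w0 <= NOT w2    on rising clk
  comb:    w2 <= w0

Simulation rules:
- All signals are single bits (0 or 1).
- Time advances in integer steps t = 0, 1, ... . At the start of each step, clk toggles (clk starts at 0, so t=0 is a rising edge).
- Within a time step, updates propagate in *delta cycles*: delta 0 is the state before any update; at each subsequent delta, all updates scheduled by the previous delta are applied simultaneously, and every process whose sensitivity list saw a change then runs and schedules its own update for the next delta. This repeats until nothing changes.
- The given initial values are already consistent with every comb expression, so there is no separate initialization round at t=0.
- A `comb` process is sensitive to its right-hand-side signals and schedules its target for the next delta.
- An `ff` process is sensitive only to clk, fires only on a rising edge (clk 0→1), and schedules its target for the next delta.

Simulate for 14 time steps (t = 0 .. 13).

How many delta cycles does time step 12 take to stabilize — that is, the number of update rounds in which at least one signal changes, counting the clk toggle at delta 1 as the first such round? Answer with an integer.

[bits: w4,clk,w1,w3,w5,w0,w2]
t=0: Δ0=0011100 Δ1=0111100 Δ2=0111110 Δ3=0111111 | 3Δ
t=1: Δ0=0111111 Δ1=0011111 | 1Δ
t=2: Δ0=0011111 Δ1=0111111 Δ2=0111101 Δ3=0111100 | 3Δ
t=3: Δ0=0111100 Δ1=0011100 | 1Δ
t=4: Δ0=0011100 Δ1=0111100 Δ2=0111110 Δ3=0111111 | 3Δ
t=5: Δ0=0111111 Δ1=0011111 | 1Δ
t=6: Δ0=0011111 Δ1=0111111 Δ2=0111101 Δ3=0111100 | 3Δ
t=7: Δ0=0111100 Δ1=0011100 | 1Δ
t=8: Δ0=0011100 Δ1=0111100 Δ2=0111110 Δ3=0111111 | 3Δ
t=9: Δ0=0111111 Δ1=0011111 | 1Δ
t=10: Δ0=0011111 Δ1=0111111 Δ2=0111101 Δ3=0111100 | 3Δ
t=11: Δ0=0111100 Δ1=0011100 | 1Δ
t=12: Δ0=0011100 Δ1=0111100 Δ2=0111110 Δ3=0111111 | 3Δ
t=13: Δ0=0111111 Δ1=0011111 | 1Δ

3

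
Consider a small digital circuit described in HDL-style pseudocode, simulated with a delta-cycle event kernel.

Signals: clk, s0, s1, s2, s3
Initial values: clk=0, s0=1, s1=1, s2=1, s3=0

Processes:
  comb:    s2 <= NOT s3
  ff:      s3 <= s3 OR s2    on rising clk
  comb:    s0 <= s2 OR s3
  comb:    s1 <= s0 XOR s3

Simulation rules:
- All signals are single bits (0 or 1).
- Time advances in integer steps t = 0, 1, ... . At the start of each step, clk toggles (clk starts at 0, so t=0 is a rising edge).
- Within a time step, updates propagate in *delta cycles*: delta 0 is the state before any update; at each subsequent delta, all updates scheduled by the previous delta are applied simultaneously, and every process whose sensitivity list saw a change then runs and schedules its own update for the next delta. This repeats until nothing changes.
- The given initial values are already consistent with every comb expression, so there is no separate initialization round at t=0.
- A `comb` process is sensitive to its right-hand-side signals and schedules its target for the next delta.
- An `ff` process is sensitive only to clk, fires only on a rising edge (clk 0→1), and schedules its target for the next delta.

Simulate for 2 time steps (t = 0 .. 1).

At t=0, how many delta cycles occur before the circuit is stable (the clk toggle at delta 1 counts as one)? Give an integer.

[bits: s1,s0,clk,s2,s3]
t=0: Δ0=11010 Δ1=11110 Δ2=11111 Δ3=01101 | 3Δ
t=1: Δ0=01101 Δ1=01001 | 1Δ

3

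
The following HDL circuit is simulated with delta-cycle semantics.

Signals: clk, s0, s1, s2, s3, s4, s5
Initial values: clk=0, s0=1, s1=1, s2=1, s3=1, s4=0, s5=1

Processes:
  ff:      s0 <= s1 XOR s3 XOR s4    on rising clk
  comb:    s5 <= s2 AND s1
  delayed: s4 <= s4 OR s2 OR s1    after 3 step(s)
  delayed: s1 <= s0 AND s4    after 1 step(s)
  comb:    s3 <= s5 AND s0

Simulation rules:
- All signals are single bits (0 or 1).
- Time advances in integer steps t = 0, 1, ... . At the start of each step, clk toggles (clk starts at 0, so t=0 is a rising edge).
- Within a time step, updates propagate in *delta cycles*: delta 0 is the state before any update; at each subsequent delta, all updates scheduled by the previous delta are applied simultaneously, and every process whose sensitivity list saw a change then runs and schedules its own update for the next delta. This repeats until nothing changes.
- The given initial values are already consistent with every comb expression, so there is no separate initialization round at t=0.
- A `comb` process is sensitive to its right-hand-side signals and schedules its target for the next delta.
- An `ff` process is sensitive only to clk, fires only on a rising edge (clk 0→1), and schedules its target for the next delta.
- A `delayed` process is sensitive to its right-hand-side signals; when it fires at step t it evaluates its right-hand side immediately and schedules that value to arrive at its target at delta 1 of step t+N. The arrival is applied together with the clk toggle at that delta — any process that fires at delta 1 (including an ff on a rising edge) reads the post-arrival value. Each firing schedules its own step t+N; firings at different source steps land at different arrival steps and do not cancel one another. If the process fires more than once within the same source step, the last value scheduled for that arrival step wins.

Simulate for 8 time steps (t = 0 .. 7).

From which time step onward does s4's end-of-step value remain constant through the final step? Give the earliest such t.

t0.Δ0 s4=0 clk=0 s1=1 s3=1 s0=1 s5=1 s2=1
t0.Δ1 s4=0 clk=1 s1=1 s3=1 s0=1 s5=1 s2=1
t0.Δ2 s4=0 clk=1 s1=1 s3=1 s0=0 s5=1 s2=1
t0.Δ3 s4=0 clk=1 s1=1 s3=0 s0=0 s5=1 s2=1
t1.Δ0 s4=0 clk=1 s1=1 s3=0 s0=0 s5=1 s2=1
t1.Δ1 s4=0 clk=0 s1=0 s3=0 s0=0 s5=1 s2=1
t1.Δ2 s4=0 clk=0 s1=0 s3=0 s0=0 s5=0 s2=1
t2.Δ0 s4=0 clk=0 s1=0 s3=0 s0=0 s5=0 s2=1
t2.Δ1 s4=0 clk=1 s1=0 s3=0 s0=0 s5=0 s2=1
t3.Δ0 s4=0 clk=1 s1=0 s3=0 s0=0 s5=0 s2=1
t3.Δ1 s4=0 clk=0 s1=0 s3=0 s0=0 s5=0 s2=1
t4.Δ0 s4=0 clk=0 s1=0 s3=0 s0=0 s5=0 s2=1
t4.Δ1 s4=1 clk=1 s1=0 s3=0 s0=0 s5=0 s2=1
t4.Δ2 s4=1 clk=1 s1=0 s3=0 s0=1 s5=0 s2=1
t5.Δ0 s4=1 clk=1 s1=0 s3=0 s0=1 s5=0 s2=1
t5.Δ1 s4=1 clk=0 s1=1 s3=0 s0=1 s5=0 s2=1
t5.Δ2 s4=1 clk=0 s1=1 s3=0 s0=1 s5=1 s2=1
t5.Δ3 s4=1 clk=0 s1=1 s3=1 s0=1 s5=1 s2=1
t6.Δ0 s4=1 clk=0 s1=1 s3=1 s0=1 s5=1 s2=1
t6.Δ1 s4=1 clk=1 s1=1 s3=1 s0=1 s5=1 s2=1
t7.Δ0 s4=1 clk=1 s1=1 s3=1 s0=1 s5=1 s2=1
t7.Δ1 s4=1 clk=0 s1=1 s3=1 s0=1 s5=1 s2=1

4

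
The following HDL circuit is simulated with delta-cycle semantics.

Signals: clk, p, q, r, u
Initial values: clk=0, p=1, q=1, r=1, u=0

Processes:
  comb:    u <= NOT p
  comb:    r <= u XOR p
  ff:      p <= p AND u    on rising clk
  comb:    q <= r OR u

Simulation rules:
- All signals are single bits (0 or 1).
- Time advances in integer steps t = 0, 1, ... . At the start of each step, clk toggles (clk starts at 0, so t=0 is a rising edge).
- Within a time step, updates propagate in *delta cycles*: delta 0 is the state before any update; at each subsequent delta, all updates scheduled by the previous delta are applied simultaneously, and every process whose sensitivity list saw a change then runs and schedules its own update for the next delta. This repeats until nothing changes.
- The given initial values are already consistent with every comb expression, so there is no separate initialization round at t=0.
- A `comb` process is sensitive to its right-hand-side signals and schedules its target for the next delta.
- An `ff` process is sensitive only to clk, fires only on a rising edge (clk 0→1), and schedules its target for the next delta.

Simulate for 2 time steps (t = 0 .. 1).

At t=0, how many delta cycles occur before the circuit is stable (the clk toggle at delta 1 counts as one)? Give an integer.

4

[bits: q,clk,r,p,u]
t=0: Δ0=10110 Δ1=11110 Δ2=11100 Δ3=11001 Δ4=11101 | 4Δ
t=1: Δ0=11101 Δ1=10101 | 1Δ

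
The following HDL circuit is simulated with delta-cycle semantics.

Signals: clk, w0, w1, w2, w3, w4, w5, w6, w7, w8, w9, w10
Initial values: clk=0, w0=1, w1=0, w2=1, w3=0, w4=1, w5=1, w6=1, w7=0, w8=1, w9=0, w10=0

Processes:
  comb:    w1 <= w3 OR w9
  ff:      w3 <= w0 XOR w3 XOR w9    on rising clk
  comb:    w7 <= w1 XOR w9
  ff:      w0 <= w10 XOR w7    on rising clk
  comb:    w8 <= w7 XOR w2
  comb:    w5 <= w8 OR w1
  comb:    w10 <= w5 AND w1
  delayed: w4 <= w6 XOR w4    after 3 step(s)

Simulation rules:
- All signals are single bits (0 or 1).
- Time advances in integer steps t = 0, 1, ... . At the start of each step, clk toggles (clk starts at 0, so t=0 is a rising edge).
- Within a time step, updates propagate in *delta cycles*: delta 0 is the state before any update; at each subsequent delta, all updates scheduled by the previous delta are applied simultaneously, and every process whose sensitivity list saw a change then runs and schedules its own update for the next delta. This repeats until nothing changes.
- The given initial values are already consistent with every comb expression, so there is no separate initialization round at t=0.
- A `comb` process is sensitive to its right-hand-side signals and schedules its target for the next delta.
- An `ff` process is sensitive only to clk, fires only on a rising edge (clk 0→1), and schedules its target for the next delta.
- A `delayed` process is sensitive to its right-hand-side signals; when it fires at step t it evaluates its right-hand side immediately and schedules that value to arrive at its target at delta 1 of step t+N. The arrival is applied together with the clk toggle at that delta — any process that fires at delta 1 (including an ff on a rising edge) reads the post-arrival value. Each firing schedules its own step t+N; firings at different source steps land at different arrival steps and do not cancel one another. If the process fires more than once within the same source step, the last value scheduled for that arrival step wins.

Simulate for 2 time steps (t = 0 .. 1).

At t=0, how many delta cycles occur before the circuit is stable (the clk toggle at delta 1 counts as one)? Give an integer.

5

[bits: w1,w2,clk,w10,w7,w6,w9,w8,w3,w5,w0,w4]
t=0: Δ0=010001010111 Δ1=011001010111 Δ2=011001011101 Δ3=111001011101 Δ4=111111011101 Δ5=111111001101 | 5Δ
t=1: Δ0=111111001101 Δ1=110111001101 | 1Δ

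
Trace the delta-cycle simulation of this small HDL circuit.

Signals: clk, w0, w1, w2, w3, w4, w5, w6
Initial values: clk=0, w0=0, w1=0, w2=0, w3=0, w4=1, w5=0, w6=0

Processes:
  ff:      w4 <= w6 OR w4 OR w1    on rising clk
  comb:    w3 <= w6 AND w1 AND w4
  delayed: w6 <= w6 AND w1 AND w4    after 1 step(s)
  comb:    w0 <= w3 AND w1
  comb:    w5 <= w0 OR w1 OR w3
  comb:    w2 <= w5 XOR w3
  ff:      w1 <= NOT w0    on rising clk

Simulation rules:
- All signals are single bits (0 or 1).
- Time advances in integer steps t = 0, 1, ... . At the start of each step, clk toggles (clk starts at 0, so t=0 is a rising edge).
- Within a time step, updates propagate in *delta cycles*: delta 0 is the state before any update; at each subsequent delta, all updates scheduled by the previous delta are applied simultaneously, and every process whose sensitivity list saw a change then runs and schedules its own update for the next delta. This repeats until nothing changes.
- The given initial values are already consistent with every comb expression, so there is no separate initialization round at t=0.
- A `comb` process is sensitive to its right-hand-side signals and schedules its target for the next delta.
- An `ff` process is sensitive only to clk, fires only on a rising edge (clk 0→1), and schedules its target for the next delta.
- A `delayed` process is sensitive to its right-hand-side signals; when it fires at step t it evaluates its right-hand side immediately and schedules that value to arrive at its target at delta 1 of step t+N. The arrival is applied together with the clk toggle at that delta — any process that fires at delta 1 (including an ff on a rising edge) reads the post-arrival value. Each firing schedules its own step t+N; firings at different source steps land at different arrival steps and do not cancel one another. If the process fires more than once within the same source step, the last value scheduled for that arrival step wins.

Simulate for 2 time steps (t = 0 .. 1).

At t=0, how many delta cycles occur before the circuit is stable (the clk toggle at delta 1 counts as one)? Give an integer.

4

t=0 Δ0: w5=0 w0=0 clk=0 w3=0 w6=0 w2=0 w1=0 w4=1
  Δ1: clk:0→1
  Δ2: w1:0→1
  Δ3: w5:0→1
  Δ4: w2:0→1
  (4Δ to stable)
t=1 Δ0: w5=1 w0=0 clk=1 w3=0 w6=0 w2=1 w1=1 w4=1
  Δ1: clk:1→0
  (1Δ to stable)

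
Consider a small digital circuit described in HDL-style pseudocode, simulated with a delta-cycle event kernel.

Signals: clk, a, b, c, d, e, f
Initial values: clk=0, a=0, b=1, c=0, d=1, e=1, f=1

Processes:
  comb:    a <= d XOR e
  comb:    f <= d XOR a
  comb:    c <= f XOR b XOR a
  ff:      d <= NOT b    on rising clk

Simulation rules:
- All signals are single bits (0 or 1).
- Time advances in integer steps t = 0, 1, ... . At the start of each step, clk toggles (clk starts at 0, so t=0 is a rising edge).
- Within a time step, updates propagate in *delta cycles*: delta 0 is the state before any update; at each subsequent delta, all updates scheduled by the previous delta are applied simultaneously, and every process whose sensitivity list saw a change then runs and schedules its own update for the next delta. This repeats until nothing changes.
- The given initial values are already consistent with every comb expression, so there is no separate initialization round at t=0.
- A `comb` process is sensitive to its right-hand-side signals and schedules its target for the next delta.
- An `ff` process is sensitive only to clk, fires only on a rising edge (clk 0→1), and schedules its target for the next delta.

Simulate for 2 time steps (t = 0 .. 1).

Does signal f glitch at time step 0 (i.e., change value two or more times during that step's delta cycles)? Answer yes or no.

t=0 Δ0: e=1 d=1 c=0 a=0 clk=0 f=1 b=1
  Δ1: clk:0→1
  Δ2: d:1→0
  Δ3: a:0→1, f:1→0
  Δ4: f:0→1
  Δ5: c:0→1
  (5Δ to stable)
t=1 Δ0: e=1 d=0 c=1 a=1 clk=1 f=1 b=1
  Δ1: clk:1→0
  (1Δ to stable)

yes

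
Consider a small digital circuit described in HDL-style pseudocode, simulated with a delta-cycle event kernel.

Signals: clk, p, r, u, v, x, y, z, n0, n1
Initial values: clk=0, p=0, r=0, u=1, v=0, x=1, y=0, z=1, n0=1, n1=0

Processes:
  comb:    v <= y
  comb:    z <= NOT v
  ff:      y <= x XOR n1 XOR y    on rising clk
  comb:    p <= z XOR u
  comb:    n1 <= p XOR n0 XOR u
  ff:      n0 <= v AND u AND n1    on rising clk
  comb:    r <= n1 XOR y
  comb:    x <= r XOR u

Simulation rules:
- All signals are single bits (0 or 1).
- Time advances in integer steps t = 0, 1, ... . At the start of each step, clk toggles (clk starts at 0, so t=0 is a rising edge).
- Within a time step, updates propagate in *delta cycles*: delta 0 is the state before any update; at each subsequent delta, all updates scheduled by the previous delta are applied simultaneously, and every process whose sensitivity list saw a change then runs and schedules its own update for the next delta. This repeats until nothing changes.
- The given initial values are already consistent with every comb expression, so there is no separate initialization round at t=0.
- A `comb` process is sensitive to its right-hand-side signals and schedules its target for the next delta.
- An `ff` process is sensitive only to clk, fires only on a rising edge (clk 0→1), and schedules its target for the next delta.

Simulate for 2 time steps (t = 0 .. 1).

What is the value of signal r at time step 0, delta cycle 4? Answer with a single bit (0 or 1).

0

t0.Δ0 clk=0 u=1 r=0 p=0 z=1 n1=0 v=0 y=0 n0=1 x=1
t0.Δ1 clk=1 u=1 r=0 p=0 z=1 n1=0 v=0 y=0 n0=1 x=1
t0.Δ2 clk=1 u=1 r=0 p=0 z=1 n1=0 v=0 y=1 n0=0 x=1
t0.Δ3 clk=1 u=1 r=1 p=0 z=1 n1=1 v=1 y=1 n0=0 x=1
t0.Δ4 clk=1 u=1 r=0 p=0 z=0 n1=1 v=1 y=1 n0=0 x=0
t0.Δ5 clk=1 u=1 r=0 p=1 z=0 n1=1 v=1 y=1 n0=0 x=1
t0.Δ6 clk=1 u=1 r=0 p=1 z=0 n1=0 v=1 y=1 n0=0 x=1
t0.Δ7 clk=1 u=1 r=1 p=1 z=0 n1=0 v=1 y=1 n0=0 x=1
t0.Δ8 clk=1 u=1 r=1 p=1 z=0 n1=0 v=1 y=1 n0=0 x=0
t1.Δ0 clk=1 u=1 r=1 p=1 z=0 n1=0 v=1 y=1 n0=0 x=0
t1.Δ1 clk=0 u=1 r=1 p=1 z=0 n1=0 v=1 y=1 n0=0 x=0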